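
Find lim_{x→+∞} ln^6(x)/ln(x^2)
This is an ∞/∞ indeterminate form as x → +∞.
Write ln(x^2) = 2·ln(x), reducing the quotient to ln^5(x)/2 → ∞.
Limit = ∞.

Final answer: ∞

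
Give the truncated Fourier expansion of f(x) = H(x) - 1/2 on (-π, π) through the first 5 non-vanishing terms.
2·sin(x)/π + 2·sin(3·x)/(3·π) + 2·sin(5·x)/(5·π) + 2·sin(7·x)/(7·π) + 2·sin(9·x)/(9·π)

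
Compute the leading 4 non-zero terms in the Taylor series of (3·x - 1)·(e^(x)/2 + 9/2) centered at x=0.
2·x^3/3 + 5·x^2/4 + 29·x/2 - 5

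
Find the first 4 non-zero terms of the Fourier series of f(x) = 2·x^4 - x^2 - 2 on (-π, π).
(100 - 16·π^2)·cos(x) + (-7 + 4·π^2)·cos(2·x) + (44/27 - 16·π^2/9)·cos(3·x) - π^2/3 - 2 + 2·π^4/5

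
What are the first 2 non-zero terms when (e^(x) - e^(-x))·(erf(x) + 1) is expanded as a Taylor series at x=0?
4·x^2/√(π) + 2·x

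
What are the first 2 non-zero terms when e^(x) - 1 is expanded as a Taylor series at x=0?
x^2/2 + x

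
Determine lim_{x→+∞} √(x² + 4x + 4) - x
This is an ∞ − ∞ indeterminate form.
Multiply and divide by the conjugate √(x²+4x + 4) + x; the x² terms cancel, leaving (4x + 4)/(√(x²+4x + 4)+x) → 4/2 = 2.
Limit = 2.

Final answer: 2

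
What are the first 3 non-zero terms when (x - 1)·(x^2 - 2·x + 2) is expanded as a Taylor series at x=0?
-3·x^2 + 4·x - 2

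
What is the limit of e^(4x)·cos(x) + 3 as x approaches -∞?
Evaluate the dominant behaviour as x → -∞; each term tends to a finite value or vanishes.
Limit = 3.

Final answer: 3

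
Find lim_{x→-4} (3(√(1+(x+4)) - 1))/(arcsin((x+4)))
Both numerator and denominator → 0 as x → -4; this is a 0/0 indeterminate form.
Expand each to leading order near x = -4: numerator ~ 3·(x + 4)/2, denominator ~ (x + 4).
The limit of the ratio is 3/2.

Final answer: 3/2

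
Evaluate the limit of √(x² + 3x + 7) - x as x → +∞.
This is an ∞ − ∞ indeterminate form.
Multiply and divide by the conjugate √(x²+3x + 7) + x; the x² terms cancel, leaving (3x + 7)/(√(x²+3x + 7)+x) → 3/2.
Limit = 3/2.

Final answer: 3/2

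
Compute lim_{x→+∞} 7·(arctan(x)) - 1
Evaluate the dominant behaviour as x → +∞; each term tends to a finite value or vanishes.
Limit = -1 + 7·π/2.

Final answer: -1 + 7·π/2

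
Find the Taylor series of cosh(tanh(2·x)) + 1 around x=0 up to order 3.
2·x^2 + 2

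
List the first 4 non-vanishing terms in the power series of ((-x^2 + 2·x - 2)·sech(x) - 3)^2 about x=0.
10·x^3 + 4·x^2 - 20·x + 25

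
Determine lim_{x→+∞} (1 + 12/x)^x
As x → +∞: this is the defining limit (1 + 12/x)^x → e^12.
Limit = e^(12).

Final answer: e^(12)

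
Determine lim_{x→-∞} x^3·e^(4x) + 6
The product is a 0·∞ indeterminate form at x → -∞.
Rewrite the product as x^3 / e^(-4x) (an ∞/∞ form) and apply L'Hôpital, or use the standard hierarchy e^(4|x|) ≫ |x^3| as x → -∞.
The indeterminate product → 0, so the limit = 6.

Final answer: 6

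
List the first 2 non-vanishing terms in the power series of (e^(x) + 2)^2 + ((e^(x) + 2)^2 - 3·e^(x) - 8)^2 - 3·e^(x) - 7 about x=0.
3 - 9·x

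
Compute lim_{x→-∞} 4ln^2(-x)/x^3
This is an ∞/∞ indeterminate form as x → -∞.
Compare growth rates of the dominant terms (exponentials ≫ polynomials ≫ logarithms), or apply L'Hôpital's rule; the quotient → 0.
Limit = 0.

Final answer: 0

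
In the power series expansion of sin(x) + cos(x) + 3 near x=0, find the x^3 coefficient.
Expand to order 3: sin(x) + cos(x) + 3 = -x^3/6 - x^2/2 + x + 4 + O(x^4).
The coefficient of x^3 is -1/6.

Final answer: -1/6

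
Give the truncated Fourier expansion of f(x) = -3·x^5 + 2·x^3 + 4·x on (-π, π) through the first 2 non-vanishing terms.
(-736 - 6·π^4 + 124·π^2)·sin(x) + (-17·π^2 + 43/2 + 3·π^4)·sin(2·x)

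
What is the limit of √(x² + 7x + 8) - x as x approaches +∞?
This is an ∞ − ∞ indeterminate form.
Multiply and divide by the conjugate √(x²+7x + 8) + x; the x² terms cancel, leaving (7x + 8)/(√(x²+7x + 8)+x) → 7/2.
Limit = 7/2.

Final answer: 7/2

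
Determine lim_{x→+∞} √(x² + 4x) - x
This is an ∞ − ∞ indeterminate form.
Multiply and divide by the conjugate √(x²+4x) + x; the x² terms cancel, leaving (4x)/(√(x²+4x)+x) → 4/2 = 2.
Limit = 2.

Final answer: 2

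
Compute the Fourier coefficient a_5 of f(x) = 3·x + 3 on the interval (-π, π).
a_5 = (1/π) ∫_{-π}^{π} f(x)·cos(5x) dx.
Evaluate the integral (use parity and integration by parts as needed): a_5 = 0.

Final answer: 0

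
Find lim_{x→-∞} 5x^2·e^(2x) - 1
The product is a 0·∞ indeterminate form at x → -∞.
Rewrite the product as 5x^2 / e^(-2x) (an ∞/∞ form) and apply L'Hôpital, or use the standard hierarchy e^(2|x|) ≫ |x^2| as x → -∞.
The indeterminate product → 0, so the limit = -1.

Final answer: -1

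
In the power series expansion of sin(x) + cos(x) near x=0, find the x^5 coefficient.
Expand to order 5: sin(x) + cos(x) = x^5/120 + x^4/24 - x^3/6 - x^2/2 + x + 1 + O(x^6).
The coefficient of x^5 is 1/120.

Final answer: 1/120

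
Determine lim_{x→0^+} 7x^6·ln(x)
This is a 0·∞ indeterminate form at x → 0⁺.
Rewrite the product as 7·ln(x) / x^(-6) and apply L'Hôpital, or use the standard hierarchy x^(-6) ≫ |ln x| as x → 0⁺.
The indeterminate product → 0, so the limit = 0.

Final answer: 0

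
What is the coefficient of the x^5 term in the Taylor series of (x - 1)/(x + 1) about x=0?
Expand to order 5: (x - 1)/(x + 1) = 2·x^5 - 2·x^4 + 2·x^3 - 2·x^2 + 2·x - 1 + O(x^6).
The coefficient of x^5 is 2.

Final answer: 2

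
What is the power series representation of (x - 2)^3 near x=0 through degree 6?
x^3 - 6·x^2 + 12·x - 8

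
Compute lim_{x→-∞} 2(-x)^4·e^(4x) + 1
The product is a 0·∞ indeterminate form at x → -∞.
Rewrite the product as 2(-x)^4 / e^(-4x) (an ∞/∞ form) and apply L'Hôpital, or use the standard hierarchy e^(4|x|) ≫ |(-x)^4| as x → -∞.
The indeterminate product → 0, so the limit = 1.

Final answer: 1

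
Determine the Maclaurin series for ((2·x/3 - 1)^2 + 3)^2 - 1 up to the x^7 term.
16·x^4/81 - 32·x^3/27 + 16·x^2/3 - 32·x/3 + 15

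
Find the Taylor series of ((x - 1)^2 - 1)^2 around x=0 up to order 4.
x^4 - 4·x^3 + 4·x^2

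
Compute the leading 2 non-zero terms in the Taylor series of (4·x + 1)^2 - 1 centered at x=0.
16·x^2 + 8·x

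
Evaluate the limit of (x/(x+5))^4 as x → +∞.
As x → +∞: x/(x+5) = 1/(1 + 5/x) → 1, and the 4th power of a limit-1 base also → 1.
Limit = 1.

Final answer: 1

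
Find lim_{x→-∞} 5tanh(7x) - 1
Evaluate the dominant behaviour as x → -∞; each term tends to a finite value or vanishes.
Limit = -6.

Final answer: -6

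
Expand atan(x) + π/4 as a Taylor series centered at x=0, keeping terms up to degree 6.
x^5/5 - x^3/3 + x + π/4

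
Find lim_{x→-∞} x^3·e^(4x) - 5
The product is a 0·∞ indeterminate form at x → -∞.
Rewrite the product as x^3 / e^(-4x) (an ∞/∞ form) and apply L'Hôpital, or use the standard hierarchy e^(4|x|) ≫ |x^3| as x → -∞.
The indeterminate product → 0, so the limit = -5.

Final answer: -5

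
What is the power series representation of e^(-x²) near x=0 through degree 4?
x^4/2 - x^2 + 1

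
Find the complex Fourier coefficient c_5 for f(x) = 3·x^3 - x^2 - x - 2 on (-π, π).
Compute the real Fourier coefficients first: a_5 = 4/25, b_5 = -86/125 + 6·π^2/5.
Then c_5 = (a_5 − i·b_5)/2 = 2/25 - 3·i·π^2/5 + 43·i/125.

Final answer: 2/25 - 3·i·π^2/5 + 43·i/125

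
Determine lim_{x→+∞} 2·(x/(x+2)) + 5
Evaluate the dominant behaviour as x → +∞; each term tends to a finite value or vanishes.
Limit = 7.

Final answer: 7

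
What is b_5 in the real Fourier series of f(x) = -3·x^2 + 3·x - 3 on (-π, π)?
b_5 = (1/π) ∫_{-π}^{π} f(x)·sin(5x) dx.
Evaluate the integral (use parity and integration by parts as needed): b_5 = 6/5.

Final answer: 6/5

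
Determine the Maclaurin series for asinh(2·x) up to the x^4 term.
-4·x^3/3 + 2·x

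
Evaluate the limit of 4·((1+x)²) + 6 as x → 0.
Direct substitution at x = 0 gives 10.

Final answer: 10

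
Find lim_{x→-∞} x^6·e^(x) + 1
The product is a 0·∞ indeterminate form at x → -∞.
Rewrite the product as x^6 / e^(-x) (an ∞/∞ form) and apply L'Hôpital, or use the standard hierarchy e^(|x|) ≫ |x^6| as x → -∞.
The indeterminate product → 0, so the limit = 1.

Final answer: 1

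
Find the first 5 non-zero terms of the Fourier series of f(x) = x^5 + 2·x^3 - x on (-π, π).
(-36·π^2 + 2·π^4 + 214)·sin(x) + (-π^4 - 7/2 + 3·π^2)·sin(2·x) + (-4·π^2/27 - 46/81 + 2·π^4/3)·sin(3·x) + (-π^4/2 - 3·π^2/8 + 41/64)·sin(4·x) + (-322/625 + 12·π^2/25 + 2·π^4/5)·sin(5·x)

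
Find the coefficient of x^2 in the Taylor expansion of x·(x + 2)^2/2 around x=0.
Expand to order 2: x·(x + 2)^2/2 = 2·x^2 + 2·x + O(x^3).
The coefficient of x^2 is 2.

Final answer: 2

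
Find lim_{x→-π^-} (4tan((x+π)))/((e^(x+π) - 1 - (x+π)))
Both numerator and denominator → 0 as x → -π^-; this is a 0/0 indeterminate form.
Expand each to leading order near x = -π: numerator ~ 4·(x + π), denominator ~ (x + π)^2/2.
The limit of the ratio is -∞.

Final answer: -∞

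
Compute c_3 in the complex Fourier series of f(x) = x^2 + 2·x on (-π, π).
Compute the real Fourier coefficients first: a_3 = -4/9, b_3 = 4/3.
Then c_3 = (a_3 − i·b_3)/2 = -2/9 - 2·i/3.

Final answer: -2/9 - 2·i/3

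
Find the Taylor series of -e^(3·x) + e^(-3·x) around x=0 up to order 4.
-9·x^3 - 6·x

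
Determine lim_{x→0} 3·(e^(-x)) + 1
Direct substitution at x = 0 gives 4.

Final answer: 4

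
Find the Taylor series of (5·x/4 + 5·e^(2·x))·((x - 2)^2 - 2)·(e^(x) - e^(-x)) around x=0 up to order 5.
-53·x^5/2 - 30·x^4 - 110·x^3/3 + 5·x^2 + 20·x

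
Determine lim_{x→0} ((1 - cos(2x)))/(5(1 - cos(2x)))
Both numerator and denominator → 0 as x → 0; this is a 0/0 indeterminate form.
Expand each to leading order near x = 0: numerator ~ 2·x^2, denominator ~ 10·x^2.
The limit of the ratio is 1/5.

Final answer: 1/5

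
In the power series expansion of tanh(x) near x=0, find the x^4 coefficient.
Expand to order 4: tanh(x) = -x^3/3 + x + O(x^5).
The coefficient of x^4 is 0.

Final answer: 0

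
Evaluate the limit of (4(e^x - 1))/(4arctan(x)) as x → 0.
Both numerator and denominator → 0 as x → 0; this is a 0/0 indeterminate form.
Expand each to leading order near x = 0: numerator ~ 4·x, denominator ~ 4·x.
The limit of the ratio is 1.

Final answer: 1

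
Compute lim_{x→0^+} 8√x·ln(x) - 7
The product is a 0·∞ indeterminate form at x → 0⁺.
Rewrite the product as 8·ln(x) / x^(-1/2) and apply L'Hôpital, or use the standard hierarchy x^(-1/2) ≫ |ln x| as x → 0⁺.
The indeterminate product → 0, so the limit = -7.

Final answer: -7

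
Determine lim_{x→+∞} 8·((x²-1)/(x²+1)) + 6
Evaluate the dominant behaviour as x → +∞; each term tends to a finite value or vanishes.
Limit = 14.

Final answer: 14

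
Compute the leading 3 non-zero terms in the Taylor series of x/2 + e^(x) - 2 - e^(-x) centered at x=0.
x^3/3 + 5·x/2 - 2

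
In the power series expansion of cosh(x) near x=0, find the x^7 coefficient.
Expand to order 7: cosh(x) = x^6/720 + x^4/24 + x^2/2 + 1 + O(x^8).
The coefficient of x^7 is 0.

Final answer: 0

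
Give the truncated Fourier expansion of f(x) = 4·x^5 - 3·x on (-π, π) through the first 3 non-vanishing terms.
(-160·π^2 + 8·π^4 + 954)·sin(x) + (-4·π^4 - 27 + 20·π^2)·sin(2·x) + (-160·π^2/27 + 158/81 + 8·π^4/3)·sin(3·x)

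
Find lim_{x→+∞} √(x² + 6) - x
This is an ∞ − ∞ indeterminate form.
Multiply and divide by the conjugate √(x²+6) + x; the x² terms cancel, leaving 6/(√(x²+6)+x) → 0.
Limit = 0.

Final answer: 0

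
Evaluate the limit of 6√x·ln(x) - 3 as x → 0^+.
The product is a 0·∞ indeterminate form at x → 0⁺.
Rewrite the product as 6·ln(x) / x^(-1/2) and apply L'Hôpital, or use the standard hierarchy x^(-1/2) ≫ |ln x| as x → 0⁺.
The indeterminate product → 0, so the limit = -3.

Final answer: -3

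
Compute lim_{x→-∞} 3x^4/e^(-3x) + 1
The quotient is an ∞/∞ indeterminate form as x → -∞.
Compare growth rates of the dominant terms (exponentials ≫ polynomials ≫ logarithms), or apply L'Hôpital's rule; the quotient → 0.
Adding the constant: 0 + 1 = 1. Limit = 1.

Final answer: 1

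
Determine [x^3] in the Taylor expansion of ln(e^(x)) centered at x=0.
Expand to order 3: ln(e^(x)) = x + O(x^4).
The coefficient of x^3 is 0.

Final answer: 0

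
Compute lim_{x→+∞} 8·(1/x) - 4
Evaluate the dominant behaviour as x → +∞; each term tends to a finite value or vanishes.
Limit = -4.

Final answer: -4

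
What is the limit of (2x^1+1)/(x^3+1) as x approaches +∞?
This is an ∞/∞ indeterminate form as x → +∞.
Divide numerator and denominator by x^3 and let the lower-order terms vanish; the numerator's degree 1 is below the denominator's degree 3, so the quotient → 0.
Limit = 0.

Final answer: 0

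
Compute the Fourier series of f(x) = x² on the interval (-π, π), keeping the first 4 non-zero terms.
-4·cos(x) + cos(2·x) - 4·cos(3·x)/9 + π^2/3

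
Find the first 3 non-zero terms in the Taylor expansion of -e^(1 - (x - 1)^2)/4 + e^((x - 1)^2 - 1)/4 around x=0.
-2·x^3/3 + x^2/2 - x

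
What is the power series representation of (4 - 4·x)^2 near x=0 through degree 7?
16·x^2 - 32·x + 16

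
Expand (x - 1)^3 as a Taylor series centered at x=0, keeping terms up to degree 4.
x^3 - 3·x^2 + 3·x - 1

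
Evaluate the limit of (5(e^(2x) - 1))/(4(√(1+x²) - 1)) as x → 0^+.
Both numerator and denominator → 0 as x → 0^+; this is a 0/0 indeterminate form.
Expand each to leading order near x = 0: numerator ~ 10·x, denominator ~ 2·x^2.
The limit of the ratio is ∞.

Final answer: ∞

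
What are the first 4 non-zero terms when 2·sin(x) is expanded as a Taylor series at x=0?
-x^7/2520 + x^5/60 - x^3/3 + 2·x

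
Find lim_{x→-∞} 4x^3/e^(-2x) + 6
The quotient is an ∞/∞ indeterminate form as x → -∞.
Compare growth rates of the dominant terms (exponentials ≫ polynomials ≫ logarithms), or apply L'Hôpital's rule; the quotient → 0.
Adding the constant: 0 + 6 = 6. Limit = 6.

Final answer: 6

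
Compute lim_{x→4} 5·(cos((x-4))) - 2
Direct substitution at x = 4 gives 3.

Final answer: 3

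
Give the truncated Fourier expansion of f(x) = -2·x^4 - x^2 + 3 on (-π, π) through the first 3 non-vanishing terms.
(-92 + 16·π^2)·cos(x) + (5 - 4·π^2)·cos(2·x) - 2·π^4/5 - π^2/3 + 3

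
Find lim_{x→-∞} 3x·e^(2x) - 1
The product is a 0·∞ indeterminate form at x → -∞.
Rewrite the product as 3x / e^(-2x) (an ∞/∞ form) and apply L'Hôpital, or use the standard hierarchy e^(2|x|) ≫ |x| as x → -∞.
The indeterminate product → 0, so the limit = -1.

Final answer: -1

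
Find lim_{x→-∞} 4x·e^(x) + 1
The product is a 0·∞ indeterminate form at x → -∞.
Rewrite the product as 4x / e^(-x) (an ∞/∞ form) and apply L'Hôpital, or use the standard hierarchy e^(|x|) ≫ |x| as x → -∞.
The indeterminate product → 0, so the limit = 1.

Final answer: 1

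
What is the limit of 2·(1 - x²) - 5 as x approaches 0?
Direct substitution at x = 0 gives -3.

Final answer: -3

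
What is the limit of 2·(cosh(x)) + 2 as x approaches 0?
Direct substitution at x = 0 gives 4.

Final answer: 4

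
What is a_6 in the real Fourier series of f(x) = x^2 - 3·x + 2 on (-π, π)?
a_6 = (1/π) ∫_{-π}^{π} f(x)·cos(6x) dx.
Evaluate the integral (use parity and integration by parts as needed): a_6 = 1/9.

Final answer: 1/9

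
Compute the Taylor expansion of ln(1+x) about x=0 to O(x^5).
-x^4/4 + x^3/3 - x^2/2 + x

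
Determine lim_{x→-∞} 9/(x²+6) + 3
Evaluate the dominant behaviour as x → -∞; each term tends to a finite value or vanishes.
Limit = 3.

Final answer: 3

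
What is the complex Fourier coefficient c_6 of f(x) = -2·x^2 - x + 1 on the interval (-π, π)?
Compute the real Fourier coefficients first: a_6 = -2/9, b_6 = 1/3.
Then c_6 = (a_6 − i·b_6)/2 = -1/9 - i/6.

Final answer: -1/9 - i/6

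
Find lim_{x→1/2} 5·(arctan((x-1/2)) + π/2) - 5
Direct substitution at x = 1/2 gives -5 + 5·π/2.

Final answer: -5 + 5·π/2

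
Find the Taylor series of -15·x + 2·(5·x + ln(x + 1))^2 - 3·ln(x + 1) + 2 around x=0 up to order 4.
37·x^4/4 - 13·x^3 + 147·x^2/2 - 18·x + 2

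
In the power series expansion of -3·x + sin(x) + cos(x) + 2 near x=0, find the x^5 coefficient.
Expand to order 5: -3·x + sin(x) + cos(x) + 2 = x^5/120 + x^4/24 - x^3/6 - x^2/2 - 2·x + 3 + O(x^6).
The coefficient of x^5 is 1/120.

Final answer: 1/120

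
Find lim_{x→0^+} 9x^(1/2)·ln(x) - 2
The product is a 0·∞ indeterminate form at x → 0⁺.
Rewrite the product as 9·ln(x) / x^(-1/2) and apply L'Hôpital, or use the standard hierarchy x^(-1/2) ≫ |ln x| as x → 0⁺.
The indeterminate product → 0, so the limit = -2.

Final answer: -2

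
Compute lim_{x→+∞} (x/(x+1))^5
As x → +∞: x/(x+1) = 1/(1 + 1/x) → 1, and the 5th power of a limit-1 base also → 1.
Limit = 1.

Final answer: 1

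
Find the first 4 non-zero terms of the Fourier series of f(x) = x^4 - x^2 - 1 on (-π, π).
(52 - 8·π^2)·cos(x) + (-4 + 2·π^2)·cos(2·x) + (28/27 - 8·π^2/9)·cos(3·x) - π^2/3 - 1 + π^4/5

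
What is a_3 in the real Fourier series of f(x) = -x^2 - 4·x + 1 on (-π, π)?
a_3 = (1/π) ∫_{-π}^{π} f(x)·cos(3x) dx.
Evaluate the integral (use parity and integration by parts as needed): a_3 = 4/9.

Final answer: 4/9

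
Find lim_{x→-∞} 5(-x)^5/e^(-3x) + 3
The quotient is an ∞/∞ indeterminate form as x → -∞.
Compare growth rates of the dominant terms (exponentials ≫ polynomials ≫ logarithms), or apply L'Hôpital's rule; the quotient → 0.
Adding the constant: 0 + 3 = 3. Limit = 3.

Final answer: 3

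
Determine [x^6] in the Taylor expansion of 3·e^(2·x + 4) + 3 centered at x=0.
Expand to order 6: 3·e^(2·x + 4) + 3 = 4·x^6·e^(4)/15 + 4·x^5·e^(4)/5 + 2·x^4·e^(4) + 4·x^3·e^(4) + 6·x^2·e^(4) + 6·x·e^(4) + 3 + 3·e^(4) + O(x^7).
The coefficient of x^6 is 4·e^(4)/15.

Final answer: 4·e^(4)/15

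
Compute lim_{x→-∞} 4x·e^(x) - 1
The product is a 0·∞ indeterminate form at x → -∞.
Rewrite the product as 4x / e^(-x) (an ∞/∞ form) and apply L'Hôpital, or use the standard hierarchy e^(|x|) ≫ |x| as x → -∞.
The indeterminate product → 0, so the limit = -1.

Final answer: -1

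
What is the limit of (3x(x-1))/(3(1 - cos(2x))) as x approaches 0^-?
Both numerator and denominator → 0 as x → 0^-; this is a 0/0 indeterminate form.
Expand each to leading order near x = 0: numerator ~ -3·x, denominator ~ 6·x^2.
The limit of the ratio is ∞.

Final answer: ∞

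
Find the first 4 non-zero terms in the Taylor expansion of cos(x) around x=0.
-x^6/720 + x^4/24 - x^2/2 + 1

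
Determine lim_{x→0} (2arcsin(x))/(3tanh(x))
Both numerator and denominator → 0 as x → 0; this is a 0/0 indeterminate form.
Expand each to leading order near x = 0: numerator ~ 2·x, denominator ~ 3·x.
The limit of the ratio is 2/3.

Final answer: 2/3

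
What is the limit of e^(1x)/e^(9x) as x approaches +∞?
This is an ∞/∞ indeterminate form as x → +∞.
Rewrite e^(1x)/e^(9x) = e^((1−9)x) = e^(-8x); the exponent coefficient is -8 < 0 so e^(-8x) → 0.
Limit = 0.

Final answer: 0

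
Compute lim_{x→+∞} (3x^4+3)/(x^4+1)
This is an ∞/∞ indeterminate form as x → +∞.
Divide numerator and denominator by x^4 and let the lower-order terms vanish; the leading terms give 3/1 = 3.
Limit = 3.

Final answer: 3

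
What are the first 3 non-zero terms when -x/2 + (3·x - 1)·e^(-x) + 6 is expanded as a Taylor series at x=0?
-7·x^2/2 + 7·x/2 + 5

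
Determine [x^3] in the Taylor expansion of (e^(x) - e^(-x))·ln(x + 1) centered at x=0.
Expand to order 3: (e^(x) - e^(-x))·ln(x + 1) = -x^3 + 2·x^2 + O(x^4).
The coefficient of x^3 is -1.

Final answer: -1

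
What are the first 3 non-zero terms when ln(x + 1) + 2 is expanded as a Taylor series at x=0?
-x^2/2 + x + 2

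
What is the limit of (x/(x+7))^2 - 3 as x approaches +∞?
As x → +∞: x/(x+7) = 1/(1 + 7/x) → 1, and the 2nd power of a limit-1 base also → 1; with the additive constant, 1 - 3 = -2.
Limit = -2.

Final answer: -2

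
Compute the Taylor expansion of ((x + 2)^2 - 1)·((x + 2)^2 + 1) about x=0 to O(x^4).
8·x^3 + 24·x^2 + 32·x + 15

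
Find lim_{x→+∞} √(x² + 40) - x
This is an ∞ − ∞ indeterminate form.
Multiply and divide by the conjugate √(x²+40) + x; the x² terms cancel, leaving 40/(√(x²+40)+x) → 0.
Limit = 0.

Final answer: 0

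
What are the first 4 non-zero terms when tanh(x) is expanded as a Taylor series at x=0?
-17·x^7/315 + 2·x^5/15 - x^3/3 + x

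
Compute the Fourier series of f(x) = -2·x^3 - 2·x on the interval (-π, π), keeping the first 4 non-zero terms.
(20 - 4·π^2)·sin(x) + (-1 + 2·π^2)·sin(2·x) + (-4·π^2/3 - 4/9)·sin(3·x) + (5/8 + π^2)·sin(4·x)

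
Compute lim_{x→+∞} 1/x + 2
Evaluate the dominant behaviour as x → +∞; each term tends to a finite value or vanishes.
Limit = 2.

Final answer: 2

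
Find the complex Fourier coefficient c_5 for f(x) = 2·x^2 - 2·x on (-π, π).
Compute the real Fourier coefficients first: a_5 = -8/25, b_5 = -4/5.
Then c_5 = (a_5 − i·b_5)/2 = -4/25 + 2·i/5.

Final answer: -4/25 + 2·i/5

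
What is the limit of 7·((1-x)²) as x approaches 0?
Direct substitution at x = 0 gives 7.

Final answer: 7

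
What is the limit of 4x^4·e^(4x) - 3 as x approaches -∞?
The product is a 0·∞ indeterminate form at x → -∞.
Rewrite the product as 4x^4 / e^(-4x) (an ∞/∞ form) and apply L'Hôpital, or use the standard hierarchy e^(4|x|) ≫ |x^4| as x → -∞.
The indeterminate product → 0, so the limit = -3.

Final answer: -3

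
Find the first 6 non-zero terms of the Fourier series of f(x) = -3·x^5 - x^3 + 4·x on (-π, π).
(-700 - 6·π^4 + 118·π^2)·sin(x) + (-14·π^2 + 17 + 3·π^4)·sin(2·x) + (-2·π^4 + 4/27 + 34·π^2/9)·sin(3·x) + (-11·π^2/8 - 95/64 + 3·π^4/2)·sin(4·x) + (-6·π^4/5 + 916/625 + 14·π^2/25)·sin(5·x) + (-2·π^2/9 - 35/27 + π^4)·sin(6·x)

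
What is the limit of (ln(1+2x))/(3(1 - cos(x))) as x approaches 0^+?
Both numerator and denominator → 0 as x → 0^+; this is a 0/0 indeterminate form.
Expand each to leading order near x = 0: numerator ~ 2·x, denominator ~ 3·x^2/2.
The limit of the ratio is ∞.

Final answer: ∞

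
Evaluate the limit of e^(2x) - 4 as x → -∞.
Evaluate the dominant behaviour as x → -∞; each term tends to a finite value or vanishes.
Limit = -4.

Final answer: -4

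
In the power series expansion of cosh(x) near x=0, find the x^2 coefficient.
Expand to order 2: cosh(x) = x^2/2 + 1 + O(x^3).
The coefficient of x^2 is 1/2.

Final answer: 1/2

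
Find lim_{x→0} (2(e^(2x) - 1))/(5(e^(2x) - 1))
Both numerator and denominator → 0 as x → 0; this is a 0/0 indeterminate form.
Expand each to leading order near x = 0: numerator ~ 4·x, denominator ~ 10·x.
The limit of the ratio is 2/5.

Final answer: 2/5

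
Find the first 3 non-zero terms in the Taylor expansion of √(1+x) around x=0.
-x^2/8 + x/2 + 1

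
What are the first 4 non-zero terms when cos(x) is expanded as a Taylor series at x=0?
-x^6/720 + x^4/24 - x^2/2 + 1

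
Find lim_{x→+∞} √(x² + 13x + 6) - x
As x → +∞: multiply by the conjugate to get (13x+6)/(√(x²+13x+6)+x); the denominator ~ 2x, so the limit is 13/2.
Limit = 13/2.

Final answer: 13/2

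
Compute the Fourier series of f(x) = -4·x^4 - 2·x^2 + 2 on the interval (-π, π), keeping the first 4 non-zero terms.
(-184 + 32·π^2)·cos(x) + (10 - 8·π^2)·cos(2·x) + (-40/27 + 32·π^2/9)·cos(3·x) - 4·π^4/5 - 2·π^2/3 + 2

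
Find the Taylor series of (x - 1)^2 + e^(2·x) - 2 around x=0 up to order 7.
8·x^7/315 + 4·x^6/45 + 4·x^5/15 + 2·x^4/3 + 4·x^3/3 + 3·x^2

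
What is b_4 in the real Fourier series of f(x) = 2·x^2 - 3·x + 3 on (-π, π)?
b_4 = (1/π) ∫_{-π}^{π} f(x)·sin(4x) dx.
Evaluate the integral (use parity and integration by parts as needed): b_4 = 3/2.

Final answer: 3/2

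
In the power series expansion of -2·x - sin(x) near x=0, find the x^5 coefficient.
Expand to order 5: -2·x - sin(x) = -x^5/120 + x^3/6 - 3·x + O(x^6).
The coefficient of x^5 is -1/120.

Final answer: -1/120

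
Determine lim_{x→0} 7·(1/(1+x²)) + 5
Direct substitution at x = 0 gives 12.

Final answer: 12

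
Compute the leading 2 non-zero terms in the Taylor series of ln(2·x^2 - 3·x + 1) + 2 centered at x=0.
2 - 3·x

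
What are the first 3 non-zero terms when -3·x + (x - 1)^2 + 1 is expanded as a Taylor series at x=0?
x^2 - 5·x + 2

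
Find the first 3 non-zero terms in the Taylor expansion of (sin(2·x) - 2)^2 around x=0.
4·x^2 - 8·x + 4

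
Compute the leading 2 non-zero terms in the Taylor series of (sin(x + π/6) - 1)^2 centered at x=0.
-√(3)·x/2 + 1/4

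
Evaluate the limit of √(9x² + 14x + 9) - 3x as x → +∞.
As x → +∞: multiply by the conjugate to get (14x+9)/(√(9x²+14x+9)+3x); the denominator ~ 6x, so the limit is 14/6 = 7/3.
Limit = 7/3.

Final answer: 7/3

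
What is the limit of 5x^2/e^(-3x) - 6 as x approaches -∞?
The quotient is an ∞/∞ indeterminate form as x → -∞.
Compare growth rates of the dominant terms (exponentials ≫ polynomials ≫ logarithms), or apply L'Hôpital's rule; the quotient → 0.
Adding the constant: 0 - 6 = -6. Limit = -6.

Final answer: -6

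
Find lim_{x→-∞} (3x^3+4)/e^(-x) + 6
The quotient is an ∞/∞ indeterminate form as x → -∞.
Compare growth rates of the dominant terms (exponentials ≫ polynomials ≫ logarithms), or apply L'Hôpital's rule; the quotient → 0.
Adding the constant: 0 + 6 = 6. Limit = 6.

Final answer: 6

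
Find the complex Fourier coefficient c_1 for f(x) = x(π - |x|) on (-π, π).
Compute the real Fourier coefficients first: a_1 = 0, b_1 = 8/π.
Then c_1 = (a_1 − i·b_1)/2 = -4·i/π.

Final answer: -4·i/π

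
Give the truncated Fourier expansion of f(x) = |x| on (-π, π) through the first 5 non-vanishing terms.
-4·cos(x)/π - 4·cos(3·x)/(9·π) - 4·cos(5·x)/(25·π) - 4·cos(7·x)/(49·π) + π/2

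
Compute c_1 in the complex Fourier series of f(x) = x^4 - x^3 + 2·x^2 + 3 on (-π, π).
Compute the real Fourier coefficients first: a_1 = 40 - 8·π^2, b_1 = 12 - 2·π^2.
Then c_1 = (a_1 − i·b_1)/2 = -4·π^2 + 20 - 6·i + i·π^2.

Final answer: -4·π^2 + 20 - 6·i + i·π^2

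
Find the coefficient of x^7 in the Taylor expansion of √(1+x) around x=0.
Expand to order 7: √(1+x) = 33·x^7/2048 - 21·x^6/1024 + 7·x^5/256 - 5·x^4/128 + x^3/16 - x^2/8 + x/2 + 1 + O(x^8).
The coefficient of x^7 is 33/2048.

Final answer: 33/2048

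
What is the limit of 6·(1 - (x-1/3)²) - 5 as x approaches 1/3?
Direct substitution at x = 1/3 gives 1.

Final answer: 1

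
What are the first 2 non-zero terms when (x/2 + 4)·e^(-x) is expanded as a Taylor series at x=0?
4 - 7·x/2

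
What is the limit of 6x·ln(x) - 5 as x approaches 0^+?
The product is a 0·∞ indeterminate form at x → 0⁺.
Rewrite the product as 6·ln(x) / x^(-1) and apply L'Hôpital, or use the standard hierarchy x^(-1) ≫ |ln x| as x → 0⁺.
The indeterminate product → 0, so the limit = -5.

Final answer: -5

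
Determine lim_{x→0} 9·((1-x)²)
Direct substitution at x = 0 gives 9.

Final answer: 9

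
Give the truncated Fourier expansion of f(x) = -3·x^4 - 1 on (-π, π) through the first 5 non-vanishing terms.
(-144 + 24·π^2)·cos(x) + (9 - 6·π^2)·cos(2·x) + (-16/9 + 8·π^2/3)·cos(3·x) + (9/16 - 3·π^2/2)·cos(4·x) - 3·π^4/5 - 1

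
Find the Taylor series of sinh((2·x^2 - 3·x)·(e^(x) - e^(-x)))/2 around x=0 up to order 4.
-x^4/2 + 2·x^3 - 3·x^2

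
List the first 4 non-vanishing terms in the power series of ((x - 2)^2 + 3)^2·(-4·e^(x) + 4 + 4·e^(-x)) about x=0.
-1012·x^3/3 + 568·x^2 - 616·x + 196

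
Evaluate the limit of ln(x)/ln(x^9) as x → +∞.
This is an ∞/∞ indeterminate form as x → +∞.
Write ln(x^9) = 9·ln(x), reducing the quotient to 1/9.
Limit = 1/9.

Final answer: 1/9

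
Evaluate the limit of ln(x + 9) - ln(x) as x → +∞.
This is an ∞ − ∞ indeterminate form.
Combine the logarithms: ln(x+9) − ln(x) = ln((x+9)/(x)) = ln(1 + 9/(x)) → ln(1) = 0.
Limit = 0.

Final answer: 0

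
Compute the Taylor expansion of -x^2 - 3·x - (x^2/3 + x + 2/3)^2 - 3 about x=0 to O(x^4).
-2·x^3/3 - 22·x^2/9 - 13·x/3 - 31/9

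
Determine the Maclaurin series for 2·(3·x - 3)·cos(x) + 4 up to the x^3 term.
-3·x^3 + 3·x^2 + 6·x - 2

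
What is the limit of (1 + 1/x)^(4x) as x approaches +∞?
As x → +∞: write (1 + 1/x)^(4x) = ((1 + 1/x)^x)^4 → (e^1)^4 = e^4.
Limit = e^(4).

Final answer: e^(4)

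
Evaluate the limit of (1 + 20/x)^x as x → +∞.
As x → +∞: this is the defining limit (1 + 20/x)^x → e^20.
Limit = e^(20).

Final answer: e^(20)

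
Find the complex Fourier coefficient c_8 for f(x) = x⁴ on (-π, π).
Compute the real Fourier coefficients first: a_8 = -3/256 + π^2/8, b_8 = 0.
Then c_8 = (a_8 − i·b_8)/2 = -3/512 + π^2/16.

Final answer: -3/512 + π^2/16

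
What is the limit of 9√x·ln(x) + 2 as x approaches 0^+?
The product is a 0·∞ indeterminate form at x → 0⁺.
Rewrite the product as 9·ln(x) / x^(-1/2) and apply L'Hôpital, or use the standard hierarchy x^(-1/2) ≫ |ln x| as x → 0⁺.
The indeterminate product → 0, so the limit = 2.

Final answer: 2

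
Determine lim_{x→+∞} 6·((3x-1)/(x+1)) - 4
Evaluate the dominant behaviour as x → +∞; each term tends to a finite value or vanishes.
Limit = 14.

Final answer: 14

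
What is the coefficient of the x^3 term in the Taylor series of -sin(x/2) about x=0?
Expand to order 3: -sin(x/2) = x^3/48 - x/2 + O(x^4).
The coefficient of x^3 is 1/48.

Final answer: 1/48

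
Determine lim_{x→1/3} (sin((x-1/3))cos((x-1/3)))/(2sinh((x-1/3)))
Both numerator and denominator → 0 as x → 1/3; this is a 0/0 indeterminate form.
Expand each to leading order near x = 1/3: numerator ~ (x - 1/3), denominator ~ 2·(x - 1/3).
The limit of the ratio is 1/2.

Final answer: 1/2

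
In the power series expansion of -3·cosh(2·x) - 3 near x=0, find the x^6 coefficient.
Expand to order 6: -3·cosh(2·x) - 3 = -4·x^6/15 - 2·x^4 - 6·x^2 - 6 + O(x^7).
The coefficient of x^6 is -4/15.

Final answer: -4/15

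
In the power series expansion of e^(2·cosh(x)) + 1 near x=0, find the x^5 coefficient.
Expand to order 5: e^(2·cosh(x)) + 1 = 7·x^4·e^(2)/12 + x^2·e^(2) + 1 + e^(2) + O(x^6).
The coefficient of x^5 is 0.

Final answer: 0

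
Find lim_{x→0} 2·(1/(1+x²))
Direct substitution at x = 0 gives 2.

Final answer: 2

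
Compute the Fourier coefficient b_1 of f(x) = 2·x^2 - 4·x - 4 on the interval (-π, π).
b_1 = (1/π) ∫_{-π}^{π} f(x)·sin(1x) dx.
Evaluate the integral (use parity and integration by parts as needed): b_1 = -8.

Final answer: -8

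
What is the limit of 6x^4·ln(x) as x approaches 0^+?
This is a 0·∞ indeterminate form at x → 0⁺.
Rewrite the product as 6·ln(x) / x^(-4) and apply L'Hôpital, or use the standard hierarchy x^(-4) ≫ |ln x| as x → 0⁺.
The indeterminate product → 0, so the limit = 0.

Final answer: 0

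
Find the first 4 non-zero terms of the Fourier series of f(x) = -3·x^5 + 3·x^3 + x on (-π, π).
(-754 - 6·π^4 + 126·π^2)·sin(x) + (-18·π^2 + 26 + 3·π^4)·sin(2·x) + (-2·π^4 - 98/27 + 58·π^2/9)·sin(3·x) + (-27·π^2/8 + 49/64 + 3·π^4/2)·sin(4·x)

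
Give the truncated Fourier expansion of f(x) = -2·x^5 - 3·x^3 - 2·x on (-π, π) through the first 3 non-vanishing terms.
(-448 - 4·π^4 + 74·π^2)·sin(x) + (-7·π^2 + 25/2 + 2·π^4)·sin(2·x) + (-4·π^4/3 - 160/81 + 26·π^2/27)·sin(3·x)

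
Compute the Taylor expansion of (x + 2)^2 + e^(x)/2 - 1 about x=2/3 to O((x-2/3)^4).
e^(2/3)/2 + 55/9 + (e^(2/3)/2 + 16/3)·(x - 2/3) + (e^(2/3)/4 + 1)·(x - 2/3)^2 + e^(2/3)·(x - 2/3)^3/12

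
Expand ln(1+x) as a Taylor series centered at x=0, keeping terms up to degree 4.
-x^4/4 + x^3/3 - x^2/2 + x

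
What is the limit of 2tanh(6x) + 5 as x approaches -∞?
Evaluate the dominant behaviour as x → -∞; each term tends to a finite value or vanishes.
Limit = 3.

Final answer: 3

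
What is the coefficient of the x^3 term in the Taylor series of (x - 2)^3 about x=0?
Expand to order 3: (x - 2)^3 = x^3 - 6·x^2 + 12·x - 8 + O(x^4).
The coefficient of x^3 is 1.

Final answer: 1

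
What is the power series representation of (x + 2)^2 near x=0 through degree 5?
x^2 + 4·x + 4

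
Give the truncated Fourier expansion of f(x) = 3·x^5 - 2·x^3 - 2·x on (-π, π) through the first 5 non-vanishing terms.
(-124·π^2 + 6·π^4 + 740)·sin(x) + (-3·π^4 - 47/2 + 17·π^2)·sin(2·x) + (-52·π^2/9 + 68/27 + 2·π^4)·sin(3·x) + (-3·π^4/2 - 5/64 + 23·π^2/8)·sin(4·x) + (-44·π^2/25 - 236/625 + 6·π^4/5)·sin(5·x)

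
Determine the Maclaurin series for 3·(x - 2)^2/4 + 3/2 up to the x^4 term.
3·x^2/4 - 3·x + 9/2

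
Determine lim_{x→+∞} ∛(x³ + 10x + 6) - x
This is an ∞ − ∞ indeterminate form.
Multiply by (A² + AB + B²)/(A² + AB + B²) where A = ∛(x³+10x + 6), B = x to use A³ − B³ = (A−B)(A²+AB+B²); the x³ terms cancel, leaving (10x + 6)/(A²+AB+B²) with denominator ~ 3x², so the limit is 0.
Limit = 0.

Final answer: 0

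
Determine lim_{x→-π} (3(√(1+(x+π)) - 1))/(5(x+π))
Both numerator and denominator → 0 as x → -π; this is a 0/0 indeterminate form.
Expand each to leading order near x = -π: numerator ~ 3·(x + π)/2, denominator ~ 5·(x + π).
The limit of the ratio is 3/10.

Final answer: 3/10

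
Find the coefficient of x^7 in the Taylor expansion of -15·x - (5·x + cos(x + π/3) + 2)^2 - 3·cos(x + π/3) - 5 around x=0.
Expand to order 7: -15·x - (5·x + cos(x + π/3) + 2)^2 - 3·cos(x + π/3) - 5 = x^7·(1/144 - 71·√(3)/10080) + x^6·(-7/1440 + √(3)·(2 - √(3)/5)/48) + x^5·(-5/24 + 23·√(3)/240) + x^4·(-5·√(3)·(2 - √(3)/5)/12 - 11/48) + x^3·(5/2 - 11·√(3)/12) + x^2·(2 - 25·(2 - √(3)/5)^2/4) + x·(-40 + 4·√(3)) - 51/4 + O(x^8).
The coefficient of x^7 is 1/144 - 71·√(3)/10080.

Final answer: 1/144 - 71·√(3)/10080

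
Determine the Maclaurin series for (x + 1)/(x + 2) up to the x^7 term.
x^7/256 - x^6/128 + x^5/64 - x^4/32 + x^3/16 - x^2/8 + x/4 + 1/2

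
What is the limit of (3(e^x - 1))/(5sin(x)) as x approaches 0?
Both numerator and denominator → 0 as x → 0; this is a 0/0 indeterminate form.
Expand each to leading order near x = 0: numerator ~ 3·x, denominator ~ 5·x.
The limit of the ratio is 3/5.

Final answer: 3/5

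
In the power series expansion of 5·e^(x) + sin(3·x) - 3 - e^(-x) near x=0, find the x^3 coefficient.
Expand to order 3: 5·e^(x) + sin(3·x) - 3 - e^(-x) = -7·x^3/2 + 2·x^2 + 9·x + 1 + O(x^4).
The coefficient of x^3 is -7/2.

Final answer: -7/2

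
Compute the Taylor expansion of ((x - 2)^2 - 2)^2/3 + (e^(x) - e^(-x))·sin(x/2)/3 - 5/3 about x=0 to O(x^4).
-8·x^3/3 + 7·x^2 - 16·x/3 - 1/3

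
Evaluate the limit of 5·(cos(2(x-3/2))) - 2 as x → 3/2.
Direct substitution at x = 3/2 gives 3.

Final answer: 3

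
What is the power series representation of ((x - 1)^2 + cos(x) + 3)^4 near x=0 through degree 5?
-71·x^5 + 583·x^4/3 - 460·x^3 + 850·x^2 - 1000·x + 625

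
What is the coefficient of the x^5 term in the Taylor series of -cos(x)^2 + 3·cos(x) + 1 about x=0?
Expand to order 5: -cos(x)^2 + 3·cos(x) + 1 = -5·x^4/24 - x^2/2 + 3 + O(x^6).
The coefficient of x^5 is 0.

Final answer: 0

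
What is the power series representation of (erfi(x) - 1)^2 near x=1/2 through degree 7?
-2·erfi(1/2) + erfi(1/2)^2 + 1 + (-4·e^(1/4) + 4·e^(1/4)·erfi(1/2))·(x - 1/2)/√(π) + (-2·π·e^(1/4) + 2·π·e^(1/4)·erfi(1/2) + 4·√(π)·e^(1/2))·(x - 1/2)^2/π^(3/2) + (-2·π·e^(1/4) + 2·π·e^(1/4)·erfi(1/2) + 4·√(π)·e^(1/2))·(x - 1/2)^3/π^(3/2) + (-7·π·e^(1/4) + 7·π·e^(1/4)·erfi(1/2) + 30·√(π)·e^(1/2))·(x - 1/2)^4/(6·π^(3/2)) + (-5·π·e^(1/4) + 5·π·e^(1/4)·erfi(1/2) + 26·√(π)·e^(1/2))·(x - 1/2)^5/(6·π^(3/2)) + (-27·π·e^(1/4) + 27·π·e^(1/4)·erfi(1/2) + 230·√(π)·e^(1/2))·(x - 1/2)^6/(60·π^(3/2)) + (-331·π·e^(1/4) + 331·π·e^(1/4)·erfi(1/2) + 3654·√(π)·e^(1/2))·(x - 1/2)^7/(1260·π^(3/2))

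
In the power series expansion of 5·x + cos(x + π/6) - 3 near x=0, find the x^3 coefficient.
Expand to order 3: 5·x + cos(x + π/6) - 3 = x^3/12 - √(3)·x^2/4 + 9·x/2 - 3 + √(3)/2 + O(x^4).
The coefficient of x^3 is 1/12.

Final answer: 1/12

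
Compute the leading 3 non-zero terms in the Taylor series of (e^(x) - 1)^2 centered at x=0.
7·x^4/12 + x^3 + x^2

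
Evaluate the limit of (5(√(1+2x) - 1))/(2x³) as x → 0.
Both numerator and denominator → 0 as x → 0; this is a 0/0 indeterminate form.
Expand each to leading order near x = 0: numerator ~ 5·x, denominator ~ 2·x^3.
The limit of the ratio is ∞.

Final answer: ∞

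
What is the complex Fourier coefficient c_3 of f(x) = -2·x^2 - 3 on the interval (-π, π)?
Compute the real Fourier coefficients first: a_3 = 8/9, b_3 = 0.
Then c_3 = (a_3 − i·b_3)/2 = 4/9.

Final answer: 4/9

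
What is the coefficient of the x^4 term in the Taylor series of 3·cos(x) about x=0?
Expand to order 4: 3·cos(x) = x^4/8 - 3·x^2/2 + 3 + O(x^5).
The coefficient of x^4 is 1/8.

Final answer: 1/8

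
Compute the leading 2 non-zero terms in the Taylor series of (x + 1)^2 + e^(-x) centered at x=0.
x + 2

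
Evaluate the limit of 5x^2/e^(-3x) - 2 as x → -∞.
The quotient is an ∞/∞ indeterminate form as x → -∞.
Compare growth rates of the dominant terms (exponentials ≫ polynomials ≫ logarithms), or apply L'Hôpital's rule; the quotient → 0.
Adding the constant: 0 - 2 = -2. Limit = -2.

Final answer: -2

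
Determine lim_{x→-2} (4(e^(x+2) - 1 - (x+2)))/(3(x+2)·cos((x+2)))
Both numerator and denominator → 0 as x → -2; this is a 0/0 indeterminate form.
Expand each to leading order near x = -2: numerator ~ 2·(x + 2)^2, denominator ~ 3·(x + 2).
The limit of the ratio is 0.

Final answer: 0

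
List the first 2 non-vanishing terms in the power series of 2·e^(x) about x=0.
2·x + 2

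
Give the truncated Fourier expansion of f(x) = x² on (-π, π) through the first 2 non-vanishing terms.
-4·cos(x) + π^2/3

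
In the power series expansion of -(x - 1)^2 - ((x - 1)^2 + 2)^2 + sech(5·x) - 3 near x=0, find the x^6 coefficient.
Expand to order 6: -(x - 1)^2 - ((x - 1)^2 + 2)^2 + sech(5·x) - 3 = -190625·x^6/144 + 3101·x^4/24 + 4·x^3 - 47·x^2/2 + 14·x - 12 + O(x^7).
The coefficient of x^6 is -190625/144.

Final answer: -190625/144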